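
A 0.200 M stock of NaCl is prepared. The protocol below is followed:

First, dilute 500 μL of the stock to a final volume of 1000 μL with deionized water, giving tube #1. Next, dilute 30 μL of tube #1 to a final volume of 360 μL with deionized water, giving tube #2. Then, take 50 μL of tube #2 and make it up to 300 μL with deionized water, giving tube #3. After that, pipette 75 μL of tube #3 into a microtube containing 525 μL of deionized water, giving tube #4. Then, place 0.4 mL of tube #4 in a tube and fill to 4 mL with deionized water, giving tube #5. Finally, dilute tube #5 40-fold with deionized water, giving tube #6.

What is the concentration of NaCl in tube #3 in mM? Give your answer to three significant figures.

1.39 mM

Step 1: 500 μL brought to 1000 μL → factor 1000/500 = 2
Step 2: 30 μL brought to 360 μL → factor 360/30 = 12
Step 3: 50 μL brought to 300 μL → factor 300/50 = 6
Dilution factor through tube #3 = 2 × 12 × 6 = 144
[tube #3] = 0.200 M / 144 = 0.001389 M = 1.39 mM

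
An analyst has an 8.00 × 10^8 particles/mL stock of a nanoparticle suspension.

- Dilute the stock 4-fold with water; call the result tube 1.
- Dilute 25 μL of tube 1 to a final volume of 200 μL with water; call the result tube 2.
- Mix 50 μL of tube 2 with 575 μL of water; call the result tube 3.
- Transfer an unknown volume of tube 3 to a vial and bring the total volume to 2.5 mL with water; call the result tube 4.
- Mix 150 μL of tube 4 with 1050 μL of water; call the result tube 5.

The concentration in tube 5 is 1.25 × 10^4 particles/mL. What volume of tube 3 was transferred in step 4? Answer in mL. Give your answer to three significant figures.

0.125 mL

Step 1: 4-fold → factor 4
Step 2: 25 μL brought to 200 μL → factor 200/25 = 8
Step 3: 50 μL + 575 μL = 625 μL total → factor 625/50 = 12.5
Step 4: v brought to 2.5 mL → factor = 2.5 mL/v
Step 5: 150 μL + 1050 μL = 1200 μL total → factor 1200/150 = 8
Product of known-step factors = 3200
Overall factor = 8.00 × 10^8 particles/mL / (1.25 × 10^4 particles/mL) = 64000
Step-4 factor = 64000 / 3200 = 20
v = 2.5 mL / 20 = 0.125 mL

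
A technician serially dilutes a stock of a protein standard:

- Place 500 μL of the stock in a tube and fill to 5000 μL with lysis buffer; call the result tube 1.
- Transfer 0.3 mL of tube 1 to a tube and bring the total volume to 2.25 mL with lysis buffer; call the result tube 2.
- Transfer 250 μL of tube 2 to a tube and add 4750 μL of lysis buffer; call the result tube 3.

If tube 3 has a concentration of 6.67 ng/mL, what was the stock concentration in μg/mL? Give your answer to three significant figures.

Step 1: 500 μL brought to 5000 μL → factor 5000/500 = 10
Step 2: 0.3 mL brought to 2.25 mL → factor 2.25/0.3 = 7.5
Step 3: 250 μL + 4750 μL = 5000 μL total → factor 5000/250 = 20
Overall dilution factor = 10 × 7.5 × 20 = 1500
Stock = 6.67 ng/mL × 1500 = 1.000 × 10^4 ng/mL = 10.0 μg/mL

10.0 μg/mL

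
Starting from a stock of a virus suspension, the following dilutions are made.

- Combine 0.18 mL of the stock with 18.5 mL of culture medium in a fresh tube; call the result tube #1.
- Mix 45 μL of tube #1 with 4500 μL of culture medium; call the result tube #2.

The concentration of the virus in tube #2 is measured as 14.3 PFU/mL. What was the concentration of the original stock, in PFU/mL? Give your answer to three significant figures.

Step 1: 0.18 mL + 18.5 mL = 18.68 mL total → factor 18.68/0.18 = 103.78
Step 2: 45 μL + 4500 μL = 4545 μL total → factor 4545/45 = 101
Overall dilution factor = 103.78 × 101 = 10482
Stock = 14.3 PFU/mL × 10482 = 1.50 × 10^5 PFU/mL

1.50 × 10^5 PFU/mL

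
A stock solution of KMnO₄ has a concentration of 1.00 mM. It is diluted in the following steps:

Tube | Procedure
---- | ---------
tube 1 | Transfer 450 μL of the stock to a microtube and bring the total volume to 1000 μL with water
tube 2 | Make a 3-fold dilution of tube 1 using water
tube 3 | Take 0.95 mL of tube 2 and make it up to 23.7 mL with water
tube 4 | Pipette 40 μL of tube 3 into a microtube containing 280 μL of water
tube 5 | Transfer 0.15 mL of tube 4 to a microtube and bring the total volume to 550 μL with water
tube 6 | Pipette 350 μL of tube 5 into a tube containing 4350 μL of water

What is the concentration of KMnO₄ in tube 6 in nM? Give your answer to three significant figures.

15.3 nM

Step 1: 450 μL brought to 1000 μL → factor 1000/450 = 2.2222
Step 2: 3-fold → factor 3
Step 3: 0.95 mL brought to 23.7 mL → factor 23.7/0.95 = 24.947
Step 4: 40 μL + 280 μL = 320 μL total → factor 320/40 = 8
Step 5: 0.15 mL brought to 550 μL → factor 0.55/0.15 = 3.6667
Step 6: 350 μL + 4350 μL = 4700 μL total → factor 4700/350 = 13.429
Overall dilution factor = 2.2222 × 3 × 24.947 × 8 × 3.6667 × 13.429 = 65513
Final = 1.00 mM / 65513 = 1.526 × 10^-5 mM = 15.3 nM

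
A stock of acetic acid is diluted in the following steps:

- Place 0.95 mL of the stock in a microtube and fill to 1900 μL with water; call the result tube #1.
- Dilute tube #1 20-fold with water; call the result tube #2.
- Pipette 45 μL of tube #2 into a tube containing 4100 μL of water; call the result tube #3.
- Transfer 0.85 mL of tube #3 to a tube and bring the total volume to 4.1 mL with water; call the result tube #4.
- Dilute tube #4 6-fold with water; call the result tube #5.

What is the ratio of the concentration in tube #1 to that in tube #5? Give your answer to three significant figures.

5.33 × 10^4

Step 1: 0.95 mL brought to 1900 μL → factor 1.9/0.95 = 2
Step 2: 20-fold → factor 20
Step 3: 45 μL + 4100 μL = 4145 μL total → factor 4145/45 = 92.111
Step 4: 0.85 mL brought to 4.1 mL → factor 4.1/0.85 = 4.8235
Step 5: 6-fold → factor 6
Dilution factor to tube #1 = 2; to tube #5 = 1.0663 × 10^5
[tube #1]/[tube #5] = (factor to tube #5)/(factor to tube #1) = 1.0663 × 10^5/2 = 5.33 × 10^4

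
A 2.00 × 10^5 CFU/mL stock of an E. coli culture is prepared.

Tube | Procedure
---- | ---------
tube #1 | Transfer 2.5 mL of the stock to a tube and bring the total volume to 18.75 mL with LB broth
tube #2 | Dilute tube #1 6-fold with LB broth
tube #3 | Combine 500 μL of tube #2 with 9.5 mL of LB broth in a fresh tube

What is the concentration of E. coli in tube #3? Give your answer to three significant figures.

Step 1: 2.5 mL brought to 18.75 mL → factor 18.75/2.5 = 7.5
Step 2: 6-fold → factor 6
Step 3: 500 μL + 9.5 mL = 10000 μL total → factor 10000/500 = 20
Overall dilution factor = 7.5 × 6 × 20 = 900
Final = 2.00 × 10^5 CFU/mL / 900 = 222 CFU/mL

222 CFU/mL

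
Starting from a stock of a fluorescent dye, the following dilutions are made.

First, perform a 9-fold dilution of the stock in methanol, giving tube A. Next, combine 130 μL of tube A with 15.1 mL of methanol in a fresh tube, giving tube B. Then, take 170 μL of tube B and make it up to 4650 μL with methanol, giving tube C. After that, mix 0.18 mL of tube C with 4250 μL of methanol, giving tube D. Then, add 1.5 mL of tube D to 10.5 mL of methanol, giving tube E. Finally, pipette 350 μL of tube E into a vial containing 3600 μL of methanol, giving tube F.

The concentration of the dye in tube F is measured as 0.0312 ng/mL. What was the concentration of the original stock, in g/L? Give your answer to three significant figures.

Step 1: 9-fold → factor 9
Step 2: 130 μL + 15.1 mL = 15230 μL total → factor 15230/130 = 117.15
Step 3: 170 μL brought to 4650 μL → factor 4650/170 = 27.353
Step 4: 0.18 mL + 4250 μL = 4.43 mL total → factor 4.43/0.18 = 24.611
Step 5: 1.5 mL + 10.5 mL = 12 mL total → factor 12/1.5 = 8
Step 6: 350 μL + 3600 μL = 3950 μL total → factor 3950/350 = 11.286
Overall dilution factor = 9 × 117.15 × 27.353 × 24.611 × 8 × 11.286 = 6.4085 × 10^7
Stock = 0.0312 ng/mL × 6.4085 × 10^7 = 1.999 × 10^6 ng/mL = 2.00 g/L

2.00 g/L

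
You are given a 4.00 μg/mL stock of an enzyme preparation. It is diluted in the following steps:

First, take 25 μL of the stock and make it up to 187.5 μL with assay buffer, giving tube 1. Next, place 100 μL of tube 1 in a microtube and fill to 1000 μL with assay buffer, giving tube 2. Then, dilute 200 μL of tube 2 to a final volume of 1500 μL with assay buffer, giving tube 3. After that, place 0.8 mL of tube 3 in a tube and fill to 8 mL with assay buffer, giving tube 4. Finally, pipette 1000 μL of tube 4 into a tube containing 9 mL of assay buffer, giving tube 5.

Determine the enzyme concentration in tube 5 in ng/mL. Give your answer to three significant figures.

0.0711 ng/mL

Step 1: 25 μL brought to 187.5 μL → factor 187.5/25 = 7.5
Step 2: 100 μL brought to 1000 μL → factor 1000/100 = 10
Step 3: 200 μL brought to 1500 μL → factor 1500/200 = 7.5
Step 4: 0.8 mL brought to 8 mL → factor 8/0.8 = 10
Step 5: 1000 μL + 9 mL = 10000 μL total → factor 10000/1000 = 10
Overall dilution factor = 7.5 × 10 × 7.5 × 10 × 10 = 56250
Final = 4.00 μg/mL / 56250 = 7.111 × 10^-5 μg/mL = 0.0711 ng/mL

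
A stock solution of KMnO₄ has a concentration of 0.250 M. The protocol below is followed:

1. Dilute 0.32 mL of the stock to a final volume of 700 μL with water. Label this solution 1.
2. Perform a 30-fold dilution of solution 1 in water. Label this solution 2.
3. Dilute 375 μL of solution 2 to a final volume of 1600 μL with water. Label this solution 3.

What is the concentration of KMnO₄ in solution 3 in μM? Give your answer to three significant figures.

Step 1: 0.32 mL brought to 700 μL → factor 0.7/0.32 = 2.1875
Step 2: 30-fold → factor 30
Step 3: 375 μL brought to 1600 μL → factor 1600/375 = 4.2667
Overall dilution factor = 2.1875 × 30 × 4.2667 = 280
Final = 0.250 M / 280 = 0.0008929 M = 893 μM

893 μM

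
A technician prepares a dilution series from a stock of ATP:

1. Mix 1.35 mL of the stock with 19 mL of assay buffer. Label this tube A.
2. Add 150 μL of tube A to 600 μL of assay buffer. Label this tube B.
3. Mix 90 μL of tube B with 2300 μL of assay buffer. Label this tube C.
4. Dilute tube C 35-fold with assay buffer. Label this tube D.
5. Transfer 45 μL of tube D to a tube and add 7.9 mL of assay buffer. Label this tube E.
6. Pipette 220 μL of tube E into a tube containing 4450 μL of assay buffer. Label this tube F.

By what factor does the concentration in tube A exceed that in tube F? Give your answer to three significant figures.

Step 1: 1.35 mL + 19 mL = 20.35 mL total → factor 20.35/1.35 = 15.074
Step 2: 150 μL + 600 μL = 750 μL total → factor 750/150 = 5
Step 3: 90 μL + 2300 μL = 2390 μL total → factor 2390/90 = 26.556
Step 4: 35-fold → factor 35
Step 5: 45 μL + 7.9 mL = 7945 μL total → factor 7945/45 = 176.56
Step 6: 220 μL + 4450 μL = 4670 μL total → factor 4670/220 = 21.227
Dilution factor to tube A = 15.074; to tube F = 2.6254 × 10^8
[tube A]/[tube F] = (factor to tube F)/(factor to tube A) = 2.6254 × 10^8/15.074 = 1.74 × 10^7

1.74 × 10^7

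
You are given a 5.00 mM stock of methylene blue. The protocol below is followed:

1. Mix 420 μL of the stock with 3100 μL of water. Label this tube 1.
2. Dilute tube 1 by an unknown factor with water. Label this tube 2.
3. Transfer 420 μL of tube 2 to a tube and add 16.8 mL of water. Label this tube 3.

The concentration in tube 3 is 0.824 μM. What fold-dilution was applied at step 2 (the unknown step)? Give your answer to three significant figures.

17.7-fold

Step 1: 420 μL + 3100 μL = 3520 μL total → factor 3520/420 = 8.381
Step 2: unknown factor x
Step 3: 420 μL + 16.8 mL = 17220 μL total → factor 17220/420 = 41
Product of known-step factors = 343.62
Overall factor = 5.00 mM / (0.824 μM) = 6068
x = 6068 / 343.62 = 17.7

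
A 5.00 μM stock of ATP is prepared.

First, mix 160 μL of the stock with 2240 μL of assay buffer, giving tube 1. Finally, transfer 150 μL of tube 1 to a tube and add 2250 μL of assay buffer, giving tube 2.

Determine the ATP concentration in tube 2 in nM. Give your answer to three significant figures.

Step 1: 160 μL + 2240 μL = 2400 μL total → factor 2400/160 = 15
Step 2: 150 μL + 2250 μL = 2400 μL total → factor 2400/150 = 16
Overall dilution factor = 15 × 16 = 240
Final = 5.00 μM / 240 = 0.02083 μM = 20.8 nM

20.8 nM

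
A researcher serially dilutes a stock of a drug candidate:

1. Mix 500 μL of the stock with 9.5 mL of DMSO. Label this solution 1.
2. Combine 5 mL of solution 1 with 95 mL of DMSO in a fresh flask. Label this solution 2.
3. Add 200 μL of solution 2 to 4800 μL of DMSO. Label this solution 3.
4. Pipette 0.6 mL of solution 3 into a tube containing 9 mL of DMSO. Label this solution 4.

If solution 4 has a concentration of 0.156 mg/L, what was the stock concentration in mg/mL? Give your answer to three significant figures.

25.0 mg/mL

Step 1: 500 μL + 9.5 mL = 10000 μL total → factor 10000/500 = 20
Step 2: 5 mL + 95 mL = 100 mL total → factor 100/5 = 20
Step 3: 200 μL + 4800 μL = 5000 μL total → factor 5000/200 = 25
Step 4: 0.6 mL + 9 mL = 9.6 mL total → factor 9.6/0.6 = 16
Overall dilution factor = 20 × 20 × 25 × 16 = 1.6 × 10^5
Stock = 0.156 mg/L × 1.6 × 10^5 = 2.496 × 10^4 mg/L = 25.0 mg/mL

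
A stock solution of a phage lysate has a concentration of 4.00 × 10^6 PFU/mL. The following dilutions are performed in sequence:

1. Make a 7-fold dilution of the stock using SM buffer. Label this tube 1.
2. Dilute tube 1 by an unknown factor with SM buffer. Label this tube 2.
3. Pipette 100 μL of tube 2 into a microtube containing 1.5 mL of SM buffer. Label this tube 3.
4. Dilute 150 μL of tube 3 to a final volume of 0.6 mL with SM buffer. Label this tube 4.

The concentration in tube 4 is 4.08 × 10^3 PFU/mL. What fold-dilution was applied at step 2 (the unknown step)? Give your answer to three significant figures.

2.19-fold

Step 1: 7-fold → factor 7
Step 2: unknown factor x
Step 3: 100 μL + 1.5 mL = 1600 μL total → factor 1600/100 = 16
Step 4: 150 μL brought to 0.6 mL → factor 600/150 = 4
Product of known-step factors = 448
Overall factor = 4.00 × 10^6 PFU/mL / (4.08 × 10^3 PFU/mL) = 980.39
x = 980.39 / 448 = 2.19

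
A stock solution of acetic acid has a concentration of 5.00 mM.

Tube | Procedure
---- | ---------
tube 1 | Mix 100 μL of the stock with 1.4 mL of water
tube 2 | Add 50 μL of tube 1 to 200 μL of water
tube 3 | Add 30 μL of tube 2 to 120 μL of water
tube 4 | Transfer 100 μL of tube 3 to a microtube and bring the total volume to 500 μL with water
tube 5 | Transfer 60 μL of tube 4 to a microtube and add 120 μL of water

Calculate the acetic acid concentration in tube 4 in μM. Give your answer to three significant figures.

Step 1: 100 μL + 1.4 mL = 1500 μL total → factor 1500/100 = 15
Step 2: 50 μL + 200 μL = 250 μL total → factor 250/50 = 5
Step 3: 30 μL + 120 μL = 150 μL total → factor 150/30 = 5
Step 4: 100 μL brought to 500 μL → factor 500/100 = 5
Dilution factor through tube 4 = 15 × 5 × 5 × 5 = 1875
[tube 4] = 5.00 mM / 1875 = 0.002667 mM = 2.67 μM

2.67 μM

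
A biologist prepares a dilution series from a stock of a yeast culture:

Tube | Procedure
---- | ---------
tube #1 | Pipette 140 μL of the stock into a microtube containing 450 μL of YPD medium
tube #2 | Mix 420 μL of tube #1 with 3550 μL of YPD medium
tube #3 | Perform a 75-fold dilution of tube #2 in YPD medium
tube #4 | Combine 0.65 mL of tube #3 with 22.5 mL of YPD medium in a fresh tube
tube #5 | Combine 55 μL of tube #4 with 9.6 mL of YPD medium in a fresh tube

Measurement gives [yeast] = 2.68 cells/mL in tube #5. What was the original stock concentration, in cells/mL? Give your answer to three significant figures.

5.01 × 10^7 cells/mL

Step 1: 140 μL + 450 μL = 590 μL total → factor 590/140 = 4.2143
Step 2: 420 μL + 3550 μL = 3970 μL total → factor 3970/420 = 9.4524
Step 3: 75-fold → factor 75
Step 4: 0.65 mL + 22.5 mL = 23.15 mL total → factor 23.15/0.65 = 35.615
Step 5: 55 μL + 9.6 mL = 9655 μL total → factor 9655/55 = 175.55
Overall dilution factor = 4.2143 × 9.4524 × 75 × 35.615 × 175.55 = 1.8679 × 10^7
Stock = 2.68 cells/mL × 1.8679 × 10^7 = 5.01 × 10^7 cells/mL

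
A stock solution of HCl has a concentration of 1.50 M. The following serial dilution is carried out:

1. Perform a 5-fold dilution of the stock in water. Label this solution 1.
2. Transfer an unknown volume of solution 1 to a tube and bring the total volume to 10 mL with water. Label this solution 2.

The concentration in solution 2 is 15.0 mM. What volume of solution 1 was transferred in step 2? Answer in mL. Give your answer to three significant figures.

Step 1: 5-fold → factor 5
Step 2: v brought to 10 mL → factor = 10 mL/v
Product of known-step factors = 5
Overall factor = 1.50 M / (15.0 mM) = 100
Step-2 factor = 100 / 5 = 20
v = 10 mL / 20 = 0.500 mL

0.500 mL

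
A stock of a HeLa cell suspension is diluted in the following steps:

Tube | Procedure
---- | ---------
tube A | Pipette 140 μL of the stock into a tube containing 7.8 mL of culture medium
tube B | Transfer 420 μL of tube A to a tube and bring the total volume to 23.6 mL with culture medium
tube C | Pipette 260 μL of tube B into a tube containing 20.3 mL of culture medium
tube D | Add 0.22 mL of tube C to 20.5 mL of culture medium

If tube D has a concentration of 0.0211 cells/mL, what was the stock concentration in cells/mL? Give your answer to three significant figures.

5.01 × 10^5 cells/mL

Step 1: 140 μL + 7.8 mL = 7940 μL total → factor 7940/140 = 56.714
Step 2: 420 μL brought to 23.6 mL → factor 23600/420 = 56.19
Step 3: 260 μL + 20.3 mL = 20560 μL total → factor 20560/260 = 79.077
Step 4: 0.22 mL + 20.5 mL = 20.72 mL total → factor 20.72/0.22 = 94.182
Overall dilution factor = 56.714 × 56.19 × 79.077 × 94.182 = 2.3734 × 10^7
Stock = 0.0211 cells/mL × 2.3734 × 10^7 = 5.01 × 10^5 cells/mL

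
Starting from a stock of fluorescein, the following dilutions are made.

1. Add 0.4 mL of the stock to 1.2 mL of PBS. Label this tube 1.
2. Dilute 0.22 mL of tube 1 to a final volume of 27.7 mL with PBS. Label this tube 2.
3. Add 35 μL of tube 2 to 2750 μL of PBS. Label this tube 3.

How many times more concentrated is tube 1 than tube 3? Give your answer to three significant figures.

1.00 × 10^4

Step 1: 0.4 mL + 1.2 mL = 1.6 mL total → factor 1.6/0.4 = 4
Step 2: 0.22 mL brought to 27.7 mL → factor 27.7/0.22 = 125.91
Step 3: 35 μL + 2750 μL = 2785 μL total → factor 2785/35 = 79.571
Dilution factor to tube 1 = 4; to tube 3 = 40075
[tube 1]/[tube 3] = (factor to tube 3)/(factor to tube 1) = 40075/4 = 1.00 × 10^4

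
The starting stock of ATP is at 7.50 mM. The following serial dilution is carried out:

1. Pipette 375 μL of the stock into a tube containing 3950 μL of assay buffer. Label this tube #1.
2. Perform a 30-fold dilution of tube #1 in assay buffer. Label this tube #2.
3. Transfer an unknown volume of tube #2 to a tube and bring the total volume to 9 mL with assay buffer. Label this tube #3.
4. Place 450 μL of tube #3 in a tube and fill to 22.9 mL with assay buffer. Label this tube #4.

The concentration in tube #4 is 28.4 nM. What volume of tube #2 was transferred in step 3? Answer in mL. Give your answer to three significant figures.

0.600 mL

Step 1: 375 μL + 3950 μL = 4325 μL total → factor 4325/375 = 11.533
Step 2: 30-fold → factor 30
Step 3: v brought to 9 mL → factor = 9 mL/v
Step 4: 450 μL brought to 22.9 mL → factor 22900/450 = 50.889
Product of known-step factors = 17608
Overall factor = 7.50 mM / (28.4 nM) = 2.6408 × 10^5
Step-3 factor = 2.6408 × 10^5 / 17608 = 14.998
v = 9 mL / 14.998 = 0.600 mL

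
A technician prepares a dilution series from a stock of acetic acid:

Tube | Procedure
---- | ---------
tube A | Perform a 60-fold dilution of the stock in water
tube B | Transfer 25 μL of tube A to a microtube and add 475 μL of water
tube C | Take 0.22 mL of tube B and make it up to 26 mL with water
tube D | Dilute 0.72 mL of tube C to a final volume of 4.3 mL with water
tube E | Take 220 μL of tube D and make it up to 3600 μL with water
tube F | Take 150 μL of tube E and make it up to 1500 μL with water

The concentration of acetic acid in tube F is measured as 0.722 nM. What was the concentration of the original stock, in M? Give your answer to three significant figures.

0.100 M

Step 1: 60-fold → factor 60
Step 2: 25 μL + 475 μL = 500 μL total → factor 500/25 = 20
Step 3: 0.22 mL brought to 26 mL → factor 26/0.22 = 118.18
Step 4: 0.72 mL brought to 4.3 mL → factor 4.3/0.72 = 5.9722
Step 5: 220 μL brought to 3600 μL → factor 3600/220 = 16.364
Step 6: 150 μL brought to 1500 μL → factor 1500/150 = 10
Overall dilution factor = 60 × 20 × 118.18 × 5.9722 × 16.364 × 10 = 1.386 × 10^8
Stock = 0.722 nM × 1.386 × 10^8 = 1.001 × 10^8 nM = 0.100 M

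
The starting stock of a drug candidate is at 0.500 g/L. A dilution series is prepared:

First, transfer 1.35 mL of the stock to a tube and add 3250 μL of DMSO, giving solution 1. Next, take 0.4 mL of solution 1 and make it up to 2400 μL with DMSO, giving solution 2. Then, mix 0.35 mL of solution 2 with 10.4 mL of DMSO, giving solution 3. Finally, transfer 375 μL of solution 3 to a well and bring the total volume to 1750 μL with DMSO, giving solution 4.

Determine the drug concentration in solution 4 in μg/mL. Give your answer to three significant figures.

0.171 μg/mL

Step 1: 1.35 mL + 3250 μL = 4.6 mL total → factor 4.6/1.35 = 3.4074
Step 2: 0.4 mL brought to 2400 μL → factor 2.4/0.4 = 6
Step 3: 0.35 mL + 10.4 mL = 10.75 mL total → factor 10.75/0.35 = 30.714
Step 4: 375 μL brought to 1750 μL → factor 1750/375 = 4.6667
Overall dilution factor = 3.4074 × 6 × 30.714 × 4.6667 = 2930.4
Final = 0.500 g/L / 2930.4 = 0.0001706 g/L = 0.171 μg/mL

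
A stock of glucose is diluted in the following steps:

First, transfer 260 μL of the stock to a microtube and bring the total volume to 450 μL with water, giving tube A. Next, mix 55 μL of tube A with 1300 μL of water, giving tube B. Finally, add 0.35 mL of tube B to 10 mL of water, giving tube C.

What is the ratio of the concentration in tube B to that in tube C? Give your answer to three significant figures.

Step 1: 260 μL brought to 450 μL → factor 450/260 = 1.7308
Step 2: 55 μL + 1300 μL = 1355 μL total → factor 1355/55 = 24.636
Step 3: 0.35 mL + 10 mL = 10.35 mL total → factor 10.35/0.35 = 29.571
Dilution factor to tube B = 42.64; to tube C = 1260.9
[tube B]/[tube C] = (factor to tube C)/(factor to tube B) = 1260.9/42.64 = 29.6

29.6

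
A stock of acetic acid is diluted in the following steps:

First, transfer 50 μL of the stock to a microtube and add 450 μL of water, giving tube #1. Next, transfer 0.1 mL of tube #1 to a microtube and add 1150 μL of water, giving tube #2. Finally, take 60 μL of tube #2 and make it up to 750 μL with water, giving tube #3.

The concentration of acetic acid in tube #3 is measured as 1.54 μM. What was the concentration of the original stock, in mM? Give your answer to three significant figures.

2.41 mM

Step 1: 50 μL + 450 μL = 500 μL total → factor 500/50 = 10
Step 2: 0.1 mL + 1150 μL = 1.25 mL total → factor 1.25/0.1 = 12.5
Step 3: 60 μL brought to 750 μL → factor 750/60 = 12.5
Overall dilution factor = 10 × 12.5 × 12.5 = 1562.5
Stock = 1.54 μM × 1562.5 = 2406 μM = 2.41 mM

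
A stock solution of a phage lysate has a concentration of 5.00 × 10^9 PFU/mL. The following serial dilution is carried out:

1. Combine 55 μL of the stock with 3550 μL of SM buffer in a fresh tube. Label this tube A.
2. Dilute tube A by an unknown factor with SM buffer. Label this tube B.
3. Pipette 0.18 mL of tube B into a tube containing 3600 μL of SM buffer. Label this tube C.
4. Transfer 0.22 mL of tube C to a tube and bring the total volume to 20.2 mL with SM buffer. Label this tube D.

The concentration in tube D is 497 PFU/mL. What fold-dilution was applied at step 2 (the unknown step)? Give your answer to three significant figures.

Step 1: 55 μL + 3550 μL = 3605 μL total → factor 3605/55 = 65.545
Step 2: unknown factor x
Step 3: 0.18 mL + 3600 μL = 3.78 mL total → factor 3.78/0.18 = 21
Step 4: 0.22 mL brought to 20.2 mL → factor 20.2/0.22 = 91.818
Product of known-step factors = 1.2638 × 10^5
Overall factor = 5.00 × 10^9 PFU/mL / (497 PFU/mL) = 1.006 × 10^7
x = 1.006 × 10^7 / 1.2638 × 10^5 = 79.6

79.6-fold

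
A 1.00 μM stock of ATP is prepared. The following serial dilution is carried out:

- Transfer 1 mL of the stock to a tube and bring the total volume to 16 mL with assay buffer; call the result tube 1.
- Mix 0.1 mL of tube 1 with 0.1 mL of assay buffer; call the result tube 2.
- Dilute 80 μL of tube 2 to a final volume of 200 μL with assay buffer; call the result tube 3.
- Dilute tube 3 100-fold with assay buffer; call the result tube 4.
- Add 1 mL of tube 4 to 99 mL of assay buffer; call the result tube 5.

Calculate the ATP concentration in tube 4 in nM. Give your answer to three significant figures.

0.125 nM

Step 1: 1 mL brought to 16 mL → factor 16/1 = 16
Step 2: 0.1 mL + 0.1 mL = 0.2 mL total → factor 0.2/0.1 = 2
Step 3: 80 μL brought to 200 μL → factor 200/80 = 2.5
Step 4: 100-fold → factor 100
Dilution factor through tube 4 = 16 × 2 × 2.5 × 100 = 8000
[tube 4] = 1.00 μM / 8000 = 0.0001250 μM = 0.125 nM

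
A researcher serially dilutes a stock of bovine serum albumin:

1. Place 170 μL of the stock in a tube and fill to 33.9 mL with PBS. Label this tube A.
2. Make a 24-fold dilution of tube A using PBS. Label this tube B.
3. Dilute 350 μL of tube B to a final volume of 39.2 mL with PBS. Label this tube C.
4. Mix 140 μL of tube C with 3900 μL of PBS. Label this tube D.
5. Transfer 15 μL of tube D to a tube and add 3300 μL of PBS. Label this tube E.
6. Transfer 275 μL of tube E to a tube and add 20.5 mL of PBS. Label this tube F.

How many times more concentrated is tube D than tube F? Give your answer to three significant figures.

1.67 × 10^4

Step 1: 170 μL brought to 33.9 mL → factor 33900/170 = 199.41
Step 2: 24-fold → factor 24
Step 3: 350 μL brought to 39.2 mL → factor 39200/350 = 112
Step 4: 140 μL + 3900 μL = 4040 μL total → factor 4040/140 = 28.857
Step 5: 15 μL + 3300 μL = 3315 μL total → factor 3315/15 = 221
Step 6: 275 μL + 20.5 mL = 20775 μL total → factor 20775/275 = 75.545
Dilution factor to tube D = 1.5468 × 10^7; to tube F = 2.5825 × 10^11
[tube D]/[tube F] = (factor to tube F)/(factor to tube D) = 2.5825 × 10^11/1.5468 × 10^7 = 1.67 × 10^4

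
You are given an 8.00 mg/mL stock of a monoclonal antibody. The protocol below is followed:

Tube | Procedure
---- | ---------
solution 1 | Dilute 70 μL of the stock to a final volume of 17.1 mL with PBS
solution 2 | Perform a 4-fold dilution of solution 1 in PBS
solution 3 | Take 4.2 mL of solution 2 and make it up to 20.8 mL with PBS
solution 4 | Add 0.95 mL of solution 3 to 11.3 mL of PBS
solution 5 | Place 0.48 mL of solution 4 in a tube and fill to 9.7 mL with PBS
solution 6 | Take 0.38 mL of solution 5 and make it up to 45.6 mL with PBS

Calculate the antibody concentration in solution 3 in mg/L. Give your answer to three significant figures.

Step 1: 70 μL brought to 17.1 mL → factor 17100/70 = 244.29
Step 2: 4-fold → factor 4
Step 3: 4.2 mL brought to 20.8 mL → factor 20.8/4.2 = 4.9524
Dilution factor through solution 3 = 244.29 × 4 × 4.9524 = 4839.2
[solution 3] = 8.00 mg/mL / 4839.2 = 0.001653 mg/mL = 1.65 mg/L

1.65 mg/L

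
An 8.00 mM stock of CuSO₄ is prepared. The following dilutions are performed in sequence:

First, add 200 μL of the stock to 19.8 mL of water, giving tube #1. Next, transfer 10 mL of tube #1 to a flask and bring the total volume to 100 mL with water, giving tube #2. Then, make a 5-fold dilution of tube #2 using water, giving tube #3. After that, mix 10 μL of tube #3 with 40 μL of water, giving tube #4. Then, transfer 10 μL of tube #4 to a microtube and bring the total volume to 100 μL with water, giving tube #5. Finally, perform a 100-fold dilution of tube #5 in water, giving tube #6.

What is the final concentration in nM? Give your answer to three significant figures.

0.320 nM

Step 1: 200 μL + 19.8 mL = 20000 μL total → factor 20000/200 = 100
Step 2: 10 mL brought to 100 mL → factor 100/10 = 10
Step 3: 5-fold → factor 5
Step 4: 10 μL + 40 μL = 50 μL total → factor 50/10 = 5
Step 5: 10 μL brought to 100 μL → factor 100/10 = 10
Step 6: 100-fold → factor 100
Overall dilution factor = 100 × 10 × 5 × 5 × 10 × 100 = 2.5 × 10^7
Final = 8.00 mM / 2.5 × 10^7 = 3.200 × 10^-7 mM = 0.320 nM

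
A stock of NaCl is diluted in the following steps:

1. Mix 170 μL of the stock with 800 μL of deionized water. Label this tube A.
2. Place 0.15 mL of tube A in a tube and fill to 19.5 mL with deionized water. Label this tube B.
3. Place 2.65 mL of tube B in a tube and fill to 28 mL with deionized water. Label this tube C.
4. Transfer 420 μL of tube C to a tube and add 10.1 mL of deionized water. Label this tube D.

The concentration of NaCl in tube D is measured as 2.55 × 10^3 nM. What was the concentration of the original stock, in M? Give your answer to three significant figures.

Step 1: 170 μL + 800 μL = 970 μL total → factor 970/170 = 5.7059
Step 2: 0.15 mL brought to 19.5 mL → factor 19.5/0.15 = 130
Step 3: 2.65 mL brought to 28 mL → factor 28/2.65 = 10.566
Step 4: 420 μL + 10.1 mL = 10520 μL total → factor 10520/420 = 25.048
Overall dilution factor = 5.7059 × 130 × 10.566 × 25.048 = 1.9631 × 10^5
Stock = 2.55 × 10^3 nM × 1.9631 × 10^5 = 5.006 × 10^8 nM = 0.501 M

0.501 M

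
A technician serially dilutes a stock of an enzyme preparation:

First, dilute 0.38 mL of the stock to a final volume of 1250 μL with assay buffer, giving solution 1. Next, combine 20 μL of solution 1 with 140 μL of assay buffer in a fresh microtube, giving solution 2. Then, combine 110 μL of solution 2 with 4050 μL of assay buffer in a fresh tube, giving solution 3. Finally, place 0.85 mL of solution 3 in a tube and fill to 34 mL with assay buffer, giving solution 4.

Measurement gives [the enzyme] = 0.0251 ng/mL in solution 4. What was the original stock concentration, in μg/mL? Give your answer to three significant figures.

0.999 μg/mL

Step 1: 0.38 mL brought to 1250 μL → factor 1.25/0.38 = 3.2895
Step 2: 20 μL + 140 μL = 160 μL total → factor 160/20 = 8
Step 3: 110 μL + 4050 μL = 4160 μL total → factor 4160/110 = 37.818
Step 4: 0.85 mL brought to 34 mL → factor 34/0.85 = 40
Overall dilution factor = 3.2895 × 8 × 37.818 × 40 = 39809
Stock = 0.0251 ng/mL × 39809 = 999.2 ng/mL = 0.999 μg/mL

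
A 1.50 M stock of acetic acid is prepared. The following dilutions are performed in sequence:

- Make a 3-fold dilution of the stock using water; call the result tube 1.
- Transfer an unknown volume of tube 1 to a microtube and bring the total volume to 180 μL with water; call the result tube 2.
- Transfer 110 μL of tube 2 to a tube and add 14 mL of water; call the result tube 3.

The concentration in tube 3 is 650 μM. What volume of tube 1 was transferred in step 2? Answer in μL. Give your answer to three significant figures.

Step 1: 3-fold → factor 3
Step 2: v brought to 180 μL → factor = 180 μL/v
Step 3: 110 μL + 14 mL = 14110 μL total → factor 14110/110 = 128.27
Product of known-step factors = 384.82
Overall factor = 1.50 M / (650 μM) = 2307.7
Step-2 factor = 2307.7 / 384.82 = 5.9968
v = 180 μL / 5.9968 = 30.0 μL

30.0 μL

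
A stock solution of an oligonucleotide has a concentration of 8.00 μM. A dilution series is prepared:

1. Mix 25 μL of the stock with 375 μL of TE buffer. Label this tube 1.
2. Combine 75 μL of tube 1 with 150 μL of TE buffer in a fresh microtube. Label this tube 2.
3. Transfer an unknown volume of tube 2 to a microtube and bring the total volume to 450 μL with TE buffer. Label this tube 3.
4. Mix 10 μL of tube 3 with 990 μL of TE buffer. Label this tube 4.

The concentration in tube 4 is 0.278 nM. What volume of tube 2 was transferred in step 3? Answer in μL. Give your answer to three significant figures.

75.1 μL

Step 1: 25 μL + 375 μL = 400 μL total → factor 400/25 = 16
Step 2: 75 μL + 150 μL = 225 μL total → factor 225/75 = 3
Step 3: v brought to 450 μL → factor = 450 μL/v
Step 4: 10 μL + 990 μL = 1000 μL total → factor 1000/10 = 100
Product of known-step factors = 4800
Overall factor = 8.00 μM / (0.278 nM) = 28777
Step-3 factor = 28777 / 4800 = 5.9952
v = 450 μL / 5.9952 = 75.1 μL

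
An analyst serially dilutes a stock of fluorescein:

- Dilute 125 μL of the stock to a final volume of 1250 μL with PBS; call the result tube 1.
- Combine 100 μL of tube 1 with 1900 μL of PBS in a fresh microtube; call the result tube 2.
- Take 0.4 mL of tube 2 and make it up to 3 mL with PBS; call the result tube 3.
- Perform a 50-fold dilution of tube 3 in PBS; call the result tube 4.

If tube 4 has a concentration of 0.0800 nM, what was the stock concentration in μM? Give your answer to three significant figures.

Step 1: 125 μL brought to 1250 μL → factor 1250/125 = 10
Step 2: 100 μL + 1900 μL = 2000 μL total → factor 2000/100 = 20
Step 3: 0.4 mL brought to 3 mL → factor 3/0.4 = 7.5
Step 4: 50-fold → factor 50
Overall dilution factor = 10 × 20 × 7.5 × 50 = 75000
Stock = 0.0800 nM × 75000 = 6000 nM = 6.00 μM

6.00 μM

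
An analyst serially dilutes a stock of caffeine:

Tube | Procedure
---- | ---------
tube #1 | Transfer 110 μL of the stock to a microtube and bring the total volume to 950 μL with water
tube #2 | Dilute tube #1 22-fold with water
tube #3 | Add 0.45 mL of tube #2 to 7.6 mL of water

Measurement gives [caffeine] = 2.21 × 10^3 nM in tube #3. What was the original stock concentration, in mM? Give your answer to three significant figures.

7.51 mM

Step 1: 110 μL brought to 950 μL → factor 950/110 = 8.6364
Step 2: 22-fold → factor 22
Step 3: 0.45 mL + 7.6 mL = 8.05 mL total → factor 8.05/0.45 = 17.889
Overall dilution factor = 8.6364 × 22 × 17.889 = 3398.9
Stock = 2.21 × 10^3 nM × 3398.9 = 7.512 × 10^6 nM = 7.51 mM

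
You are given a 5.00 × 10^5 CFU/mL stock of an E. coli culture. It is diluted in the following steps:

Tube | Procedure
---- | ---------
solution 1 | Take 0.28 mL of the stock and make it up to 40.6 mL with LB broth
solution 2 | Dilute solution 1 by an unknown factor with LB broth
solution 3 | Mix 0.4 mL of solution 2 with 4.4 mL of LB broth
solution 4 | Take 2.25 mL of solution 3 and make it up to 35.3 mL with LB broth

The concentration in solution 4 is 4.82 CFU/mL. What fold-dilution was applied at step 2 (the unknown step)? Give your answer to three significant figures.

3.80-fold

Step 1: 0.28 mL brought to 40.6 mL → factor 40.6/0.28 = 145
Step 2: unknown factor x
Step 3: 0.4 mL + 4.4 mL = 4.8 mL total → factor 4.8/0.4 = 12
Step 4: 2.25 mL brought to 35.3 mL → factor 35.3/2.25 = 15.689
Product of known-step factors = 27299
Overall factor = 5.00 × 10^5 CFU/mL / (4.82 CFU/mL) = 1.0373 × 10^5
x = 1.0373 × 10^5 / 27299 = 3.80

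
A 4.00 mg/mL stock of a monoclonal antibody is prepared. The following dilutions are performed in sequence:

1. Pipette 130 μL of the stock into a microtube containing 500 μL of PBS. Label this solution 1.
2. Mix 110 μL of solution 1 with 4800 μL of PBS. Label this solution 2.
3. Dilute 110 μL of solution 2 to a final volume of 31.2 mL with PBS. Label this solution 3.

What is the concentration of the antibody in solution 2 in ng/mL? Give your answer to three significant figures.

Step 1: 130 μL + 500 μL = 630 μL total → factor 630/130 = 4.8462
Step 2: 110 μL + 4800 μL = 4910 μL total → factor 4910/110 = 44.636
Dilution factor through solution 2 = 4.8462 × 44.636 = 216.31
[solution 2] = 4.00 mg/mL / 216.31 = 0.01849 mg/mL = 1.85 × 10^4 ng/mL

1.85 × 10^4 ng/mL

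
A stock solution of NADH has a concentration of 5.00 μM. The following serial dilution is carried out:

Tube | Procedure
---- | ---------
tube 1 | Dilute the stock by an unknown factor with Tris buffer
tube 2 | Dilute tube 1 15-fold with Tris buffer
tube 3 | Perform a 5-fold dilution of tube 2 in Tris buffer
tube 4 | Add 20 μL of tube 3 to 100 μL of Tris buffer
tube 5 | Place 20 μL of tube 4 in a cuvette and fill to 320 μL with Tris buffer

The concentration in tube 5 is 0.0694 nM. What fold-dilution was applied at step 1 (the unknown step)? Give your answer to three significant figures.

Step 1: unknown factor x
Step 2: 15-fold → factor 15
Step 3: 5-fold → factor 5
Step 4: 20 μL + 100 μL = 120 μL total → factor 120/20 = 6
Step 5: 20 μL brought to 320 μL → factor 320/20 = 16
Product of known-step factors = 7200
Overall factor = 5.00 μM / (0.0694 nM) = 72046
x = 72046 / 7200 = 10.0

10.0-fold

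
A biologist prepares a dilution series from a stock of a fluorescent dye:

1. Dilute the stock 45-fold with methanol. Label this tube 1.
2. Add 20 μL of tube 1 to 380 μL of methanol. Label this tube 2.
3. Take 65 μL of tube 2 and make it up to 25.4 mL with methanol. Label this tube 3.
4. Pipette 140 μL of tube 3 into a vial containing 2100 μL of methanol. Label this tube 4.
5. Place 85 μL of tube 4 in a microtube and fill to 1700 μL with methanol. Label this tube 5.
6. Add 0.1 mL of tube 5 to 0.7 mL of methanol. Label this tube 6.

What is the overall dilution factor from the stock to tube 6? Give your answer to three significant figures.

9.00 × 10^8

Step 1: 45-fold → factor 45
Step 2: 20 μL + 380 μL = 400 μL total → factor 400/20 = 20
Step 3: 65 μL brought to 25.4 mL → factor 25400/65 = 390.77
Step 4: 140 μL + 2100 μL = 2240 μL total → factor 2240/140 = 16
Step 5: 85 μL brought to 1700 μL → factor 1700/85 = 20
Step 6: 0.1 mL + 0.7 mL = 0.8 mL total → factor 0.8/0.1 = 8
Overall dilution factor = 45 × 20 × 390.77 × 16 × 20 × 8 = 9.0033 × 10^8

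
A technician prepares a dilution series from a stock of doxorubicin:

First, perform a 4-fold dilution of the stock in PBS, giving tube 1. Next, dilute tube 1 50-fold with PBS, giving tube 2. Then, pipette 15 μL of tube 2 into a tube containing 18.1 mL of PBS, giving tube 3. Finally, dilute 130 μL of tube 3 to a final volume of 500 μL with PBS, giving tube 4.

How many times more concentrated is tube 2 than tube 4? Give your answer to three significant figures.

4.64 × 10^3

Step 1: 4-fold → factor 4
Step 2: 50-fold → factor 50
Step 3: 15 μL + 18.1 mL = 18115 μL total → factor 18115/15 = 1207.7
Step 4: 130 μL brought to 500 μL → factor 500/130 = 3.8462
Dilution factor to tube 2 = 200; to tube 4 = 9.2897 × 10^5
[tube 2]/[tube 4] = (factor to tube 4)/(factor to tube 2) = 9.2897 × 10^5/200 = 4.64 × 10^3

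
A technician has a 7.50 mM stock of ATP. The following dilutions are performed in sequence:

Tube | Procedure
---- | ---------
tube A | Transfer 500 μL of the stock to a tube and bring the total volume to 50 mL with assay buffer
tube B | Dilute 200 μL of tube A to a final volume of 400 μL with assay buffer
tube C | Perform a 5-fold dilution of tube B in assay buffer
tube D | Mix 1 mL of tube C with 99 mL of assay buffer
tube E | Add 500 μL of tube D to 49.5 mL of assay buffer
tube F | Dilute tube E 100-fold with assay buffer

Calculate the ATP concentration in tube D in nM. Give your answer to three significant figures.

Step 1: 500 μL brought to 50 mL → factor 50000/500 = 100
Step 2: 200 μL brought to 400 μL → factor 400/200 = 2
Step 3: 5-fold → factor 5
Step 4: 1 mL + 99 mL = 100 mL total → factor 100/1 = 100
Dilution factor through tube D = 100 × 2 × 5 × 100 = 1 × 10^5
[tube D] = 7.50 mM / 1 × 10^5 = 7.500 × 10^-5 mM = 75.0 nM

75.0 nM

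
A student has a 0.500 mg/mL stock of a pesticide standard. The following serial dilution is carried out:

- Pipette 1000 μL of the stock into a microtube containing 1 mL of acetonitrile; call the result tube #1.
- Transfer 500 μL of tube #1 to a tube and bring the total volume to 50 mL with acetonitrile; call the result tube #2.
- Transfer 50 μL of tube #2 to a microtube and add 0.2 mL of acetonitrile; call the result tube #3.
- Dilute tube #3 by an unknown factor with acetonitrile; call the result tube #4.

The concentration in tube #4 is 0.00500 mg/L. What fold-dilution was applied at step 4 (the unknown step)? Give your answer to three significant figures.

100-fold

Step 1: 1000 μL + 1 mL = 2000 μL total → factor 2000/1000 = 2
Step 2: 500 μL brought to 50 mL → factor 50000/500 = 100
Step 3: 50 μL + 0.2 mL = 250 μL total → factor 250/50 = 5
Step 4: unknown factor x
Product of known-step factors = 1000
Overall factor = 0.500 mg/mL / (0.00500 mg/L) = 1 × 10^5
x = 1 × 10^5 / 1000 = 100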